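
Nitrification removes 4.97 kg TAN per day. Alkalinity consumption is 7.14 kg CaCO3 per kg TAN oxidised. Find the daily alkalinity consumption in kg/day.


Alkalinity factor: 7.14 kg CaCO3 consumed per kg TAN nitrified
alk = 4.97 kg TAN * 7.14 = 35.4858 kg CaCO3/day

35.4858 kg CaCO3/day


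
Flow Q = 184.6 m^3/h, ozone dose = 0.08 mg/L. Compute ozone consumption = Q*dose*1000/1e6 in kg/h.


O3 demand (mg/h) = Q * dose * 1000 = 184.6 * 0.08 * 1000 = 14768 mg/h
Convert mg to kg: 14768 / 1e6 = 0.014768 kg/h

0.014768 kg/h


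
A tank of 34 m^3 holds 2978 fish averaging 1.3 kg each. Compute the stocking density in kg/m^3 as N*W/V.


Total biomass = 2978 fish * 1.3 kg = 3871.4 kg
Density = total biomass / volume = 3871.4 / 34 = 113.865 kg/m^3

113.865 kg/m^3


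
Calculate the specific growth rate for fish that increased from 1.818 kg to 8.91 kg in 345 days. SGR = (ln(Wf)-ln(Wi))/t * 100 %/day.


ln(W_f) = ln(8.91) = 2.1871742
ln(W_i) = ln(1.818) = 0.597737
ln(W_f) - ln(W_i) = 2.1871742 - 0.597737 = 1.5894372
SGR = 1.5894372 / 345 * 100 = 0.460706 %/day

0.460706 %/day


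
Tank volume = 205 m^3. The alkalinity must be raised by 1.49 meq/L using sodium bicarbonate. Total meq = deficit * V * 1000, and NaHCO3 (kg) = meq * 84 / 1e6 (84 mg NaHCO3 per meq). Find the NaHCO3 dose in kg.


Tank volume in L = 205 m^3 * 1000 = 205000 L
Total meq required = 1.49 meq/L * 205000 L = 305450 meq
NaHCO3 mass = 305450 meq * 84 mg/meq / 1e6 = 25.6578 kg

25.6578 kg


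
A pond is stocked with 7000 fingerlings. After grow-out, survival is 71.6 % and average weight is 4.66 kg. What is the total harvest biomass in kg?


Survivors = 7000 * 71.6/100 = 5012 fish
Harvest biomass = survivors * W_f = 5012 * 4.66 = 23355.92 kg

23355.92 kg


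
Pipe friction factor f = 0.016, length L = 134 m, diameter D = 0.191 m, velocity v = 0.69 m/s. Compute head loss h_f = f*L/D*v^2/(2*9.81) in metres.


v^2 = 0.69^2 = 0.4761 m^2/s^2
L/D = 134/0.191 = 701.57068
h_f = f*(L/D)*v^2/(2g) = 0.016 * 701.57068 * 0.4761 / 19.62 = 0.27239 m

0.27239 m


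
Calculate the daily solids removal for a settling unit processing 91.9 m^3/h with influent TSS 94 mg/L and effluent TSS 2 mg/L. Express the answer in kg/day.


Concentration drop: TSS_in - TSS_out = 94 - 2 = 92 mg/L
Hourly solids removed = Q * dTSS = 91.9 m^3/h * 92 mg/L = 8454.8 g/h  (m^3/h * mg/L = g/h)
Daily solids removed = 8454.8 * 24 = 202915.2 g/day
Convert g to kg: 202915.2 / 1000 = 202.9152 kg/day

202.9152 kg/day


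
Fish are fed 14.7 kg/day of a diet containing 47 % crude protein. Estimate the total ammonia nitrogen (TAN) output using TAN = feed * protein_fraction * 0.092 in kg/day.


Protein in feed = 14.7 * 47/100 = 6.909 kg/day
TAN = protein * 0.092 = 6.909 * 0.092 = 0.635628 kg/day

0.635628 kg/day


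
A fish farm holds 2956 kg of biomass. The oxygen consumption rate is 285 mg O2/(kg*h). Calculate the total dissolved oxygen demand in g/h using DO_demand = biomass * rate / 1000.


Total O2 consumption (mg/h) = 2956 kg * 285 mg/(kg*h) = 842460 mg/h
Convert to g/h: 842460 / 1000 = 842.46 g/h

842.46 g/h


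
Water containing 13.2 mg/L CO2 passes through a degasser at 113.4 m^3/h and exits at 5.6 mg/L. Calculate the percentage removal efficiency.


CO2_out / CO2_in = 5.6 / 13.2 = 0.42424242
Fraction remaining = 0.42424242
efficiency = (1 - 0.42424242) * 100 = 57.5758 %

57.5758 %


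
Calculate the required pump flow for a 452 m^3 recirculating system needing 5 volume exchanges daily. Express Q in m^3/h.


Daily recirculation volume = 452 m^3 * 5 = 2260 m^3/day
Flow rate Q = daily volume / 24 h = 2260 / 24 = 94.1667 m^3/h

94.1667 m^3/h


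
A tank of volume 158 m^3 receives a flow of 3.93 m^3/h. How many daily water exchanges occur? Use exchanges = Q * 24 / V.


Daily flow volume = 3.93 m^3/h * 24 h = 94.32 m^3/day
Exchanges = daily flow / tank volume = 94.32 / 158 = 0.596962 exchanges/day

0.596962 exchanges/day


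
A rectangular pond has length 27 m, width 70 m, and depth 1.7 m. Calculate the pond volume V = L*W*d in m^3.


Base area = L * W = 27 * 70 = 1890 m^2
Volume = area * depth = 1890 * 1.7 = 3213 m^3

3213 m^3


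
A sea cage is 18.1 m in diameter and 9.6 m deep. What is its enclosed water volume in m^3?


r = d/2 = 18.1/2 = 9.05 m
Base area = pi*r^2 = pi*9.05^2 = 257.30429 m^2
Volume = 257.30429 * 9.6 = 2470.12 m^3

2470.12 m^3


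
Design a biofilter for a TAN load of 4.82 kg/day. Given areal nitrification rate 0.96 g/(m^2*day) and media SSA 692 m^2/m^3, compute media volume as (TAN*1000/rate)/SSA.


A = 4.82*1000 / 0.96 = 5020.8333 m^2
V = 5020.8333 / 692 = 7.25554

7.25554 m^3


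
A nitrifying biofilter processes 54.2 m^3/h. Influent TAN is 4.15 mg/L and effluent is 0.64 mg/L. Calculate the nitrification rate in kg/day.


Concentration drop: TAN_in - TAN_out = 4.15 - 0.64 = 3.51 mg/L
Hourly TAN removed = Q * dTAN = 54.2 m^3/h * 3.51 mg/L = 190.242 g/h  (m^3/h * mg/L = g/h)
Daily TAN removed = 190.242 * 24 = 4565.808 g/day
Convert to kg/day: 4565.808 / 1000 = 4.565808 kg/day

4.565808 kg/day


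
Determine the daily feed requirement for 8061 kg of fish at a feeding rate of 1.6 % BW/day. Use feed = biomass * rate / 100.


Feeding rate fraction = 1.6% / 100 = 0.016
Daily feed = 8061 kg * 0.016 = 128.976 kg/day

128.976 kg/day


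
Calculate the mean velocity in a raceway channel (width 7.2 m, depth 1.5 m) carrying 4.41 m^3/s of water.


Cross-sectional area = W * d = 7.2 * 1.5 = 10.8 m^2
Velocity = Q / A = 4.41 / 10.8 = 0.408333 m/s

0.408333 m/s


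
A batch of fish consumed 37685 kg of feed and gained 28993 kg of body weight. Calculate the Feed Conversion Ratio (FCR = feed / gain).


FCR = feed consumed / weight gained
FCR = 37685 kg / 28993 kg = 1.2998

1.2998


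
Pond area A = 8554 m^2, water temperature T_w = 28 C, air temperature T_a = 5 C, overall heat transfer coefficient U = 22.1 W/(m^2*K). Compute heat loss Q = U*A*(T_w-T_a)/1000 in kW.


Temperature difference dT = 28 - 5 = 23 K
Heat loss (W) = U * A * dT = 22.1 * 8554 * 23 = 4347998.2 W
Convert to kW: 4347998.2 / 1000 = 4347.9982 kW

4347.9982 kW


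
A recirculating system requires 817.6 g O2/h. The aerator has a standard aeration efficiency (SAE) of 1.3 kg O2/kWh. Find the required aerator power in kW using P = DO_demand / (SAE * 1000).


SAE in g O2/kWh = 1.3 * 1000 = 1300 g/kWh
P = DO_demand / SAE_g = 817.6 / 1300 = 0.628923 kW

0.628923 kW


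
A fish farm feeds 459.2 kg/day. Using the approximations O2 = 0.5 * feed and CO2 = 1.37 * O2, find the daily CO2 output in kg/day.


O2 = 459.2 * 0.5 = 229.6
CO2 = 229.6 * 1.37 = 314.552

314.552 kg/day


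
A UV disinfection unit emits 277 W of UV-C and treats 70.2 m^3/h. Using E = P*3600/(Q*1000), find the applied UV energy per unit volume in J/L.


Energy delivered per hour = 277 W * 3600 s = 997200 J/h
Volume treated per hour = 70.2 m^3/h * 1000 = 70200 L/h
dose = 997200 / 70200 = 14.2051 J/L

14.2051 J/L


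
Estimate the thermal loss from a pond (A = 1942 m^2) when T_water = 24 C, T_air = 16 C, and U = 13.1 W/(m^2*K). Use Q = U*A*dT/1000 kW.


Temperature difference dT = 24 - 16 = 8 K
Heat loss (W) = U * A * dT = 13.1 * 1942 * 8 = 203521.6 W
Convert to kW: 203521.6 / 1000 = 203.5216 kW

203.5216 kW


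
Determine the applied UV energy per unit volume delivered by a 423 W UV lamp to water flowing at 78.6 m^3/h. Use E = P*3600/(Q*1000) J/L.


Energy delivered per hour = 423 W * 3600 s = 1522800 J/h
Volume treated per hour = 78.6 m^3/h * 1000 = 78600 L/h
dose = 1522800 / 78600 = 19.374 J/L

19.374 J/L


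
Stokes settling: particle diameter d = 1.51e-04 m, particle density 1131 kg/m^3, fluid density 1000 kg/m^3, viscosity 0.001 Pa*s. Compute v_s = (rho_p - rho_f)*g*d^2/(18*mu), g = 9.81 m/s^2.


Density difference: rho_p - rho_f = 1131 - 1000 = 131 kg/m^3
d^2 = (1.51e-04)^2 = 2.2801e-08 m^2
Numerator = (rho_p - rho_f) * g * d^2 = 131 * 9.81 * 2.2801e-08 = 2.9301793e-05
Denominator = 18 * mu = 18 * 0.001 = 0.018
v_s = 2.9301793e-05 / 0.018 = 0.00162788 m/s
Check: Re = rho_f * v_s * d / mu = 1000 * 0.00162788 * 1.51e-04 / 0.001 = 0.246 < 1, so Stokes' law applies.

0.00162788 m/s


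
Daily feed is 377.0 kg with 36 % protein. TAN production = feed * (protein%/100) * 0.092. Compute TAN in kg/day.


Protein in feed = 377.0 * 36/100 = 135.72 kg/day
TAN = protein * 0.092 = 135.72 * 0.092 = 12.48624 kg/day

12.48624 kg/day


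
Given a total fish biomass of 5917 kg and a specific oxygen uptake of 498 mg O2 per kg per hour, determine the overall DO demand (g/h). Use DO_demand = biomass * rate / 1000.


Total O2 consumption (mg/h) = 5917 kg * 498 mg/(kg*h) = 2946666 mg/h
Convert to g/h: 2946666 / 1000 = 2946.666 g/h

2946.666 g/h


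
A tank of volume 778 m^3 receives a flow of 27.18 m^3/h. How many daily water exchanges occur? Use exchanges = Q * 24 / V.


Daily flow volume = 27.18 m^3/h * 24 h = 652.32 m^3/day
Exchanges = daily flow / tank volume = 652.32 / 778 = 0.838458 exchanges/day

0.838458 exchanges/day


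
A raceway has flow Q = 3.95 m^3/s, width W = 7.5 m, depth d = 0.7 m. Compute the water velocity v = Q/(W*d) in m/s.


Cross-sectional area = W * d = 7.5 * 0.7 = 5.25 m^2
Velocity = Q / A = 3.95 / 5.25 = 0.752381 m/s

0.752381 m/s


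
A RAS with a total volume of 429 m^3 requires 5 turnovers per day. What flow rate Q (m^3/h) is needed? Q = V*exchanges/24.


Daily recirculation volume = 429 m^3 * 5 = 2145 m^3/day
Flow rate Q = daily volume / 24 h = 2145 / 24 = 89.375 m^3/h

89.375 m^3/h


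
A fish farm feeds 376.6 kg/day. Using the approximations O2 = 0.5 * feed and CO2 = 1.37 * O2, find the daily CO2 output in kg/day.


O2 = 376.6 * 0.5 = 188.3
CO2 = 188.3 * 1.37 = 257.971

257.971 kg/day


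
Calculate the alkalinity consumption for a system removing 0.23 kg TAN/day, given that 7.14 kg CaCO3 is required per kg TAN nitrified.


Alkalinity factor: 7.14 kg CaCO3 consumed per kg TAN nitrified
alk = 0.23 kg TAN * 7.14 = 1.6422 kg CaCO3/day

1.6422 kg CaCO3/day


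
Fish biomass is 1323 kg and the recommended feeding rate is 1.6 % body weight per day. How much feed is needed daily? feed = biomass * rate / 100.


Feeding rate fraction = 1.6% / 100 = 0.016
Daily feed = 1323 kg * 0.016 = 21.168 kg/day

21.168 kg/day


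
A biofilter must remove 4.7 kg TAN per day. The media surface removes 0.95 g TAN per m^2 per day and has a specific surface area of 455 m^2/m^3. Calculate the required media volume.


A = 4.7*1000 / 0.95 = 4947.3684 m^2
V = 4947.3684 / 455 = 10.8733

10.8733 m^3


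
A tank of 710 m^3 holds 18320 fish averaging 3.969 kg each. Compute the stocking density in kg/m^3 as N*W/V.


Total biomass = 18320 fish * 3.969 kg = 72712.08 kg
Density = total biomass / volume = 72712.08 / 710 = 102.411 kg/m^3

102.411 kg/m^3


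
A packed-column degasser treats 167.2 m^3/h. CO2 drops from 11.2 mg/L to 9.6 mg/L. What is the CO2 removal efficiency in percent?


CO2_out / CO2_in = 9.6 / 11.2 = 0.85714286
Fraction remaining = 0.85714286
efficiency = (1 - 0.85714286) * 100 = 14.2857 %

14.2857 %


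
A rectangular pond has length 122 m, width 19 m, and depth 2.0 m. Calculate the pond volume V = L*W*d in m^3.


Base area = L * W = 122 * 19 = 2318 m^2
Volume = area * depth = 2318 * 2.0 = 4636 m^3

4636 m^3


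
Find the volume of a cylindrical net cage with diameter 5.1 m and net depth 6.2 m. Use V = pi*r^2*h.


r = d/2 = 5.1/2 = 2.55 m
Base area = pi*r^2 = pi*2.55^2 = 20.428206 m^2
Volume = 20.428206 * 6.2 = 126.655 m^3

126.655 m^3


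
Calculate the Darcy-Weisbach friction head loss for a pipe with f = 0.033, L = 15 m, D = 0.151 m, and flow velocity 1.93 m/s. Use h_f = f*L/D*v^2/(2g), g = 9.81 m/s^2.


v^2 = 1.93^2 = 3.7249 m^2/s^2
L/D = 15/0.151 = 99.337748
h_f = f*(L/D)*v^2/(2g) = 0.033 * 99.337748 * 3.7249 / 19.62 = 0.622363 m

0.622363 m


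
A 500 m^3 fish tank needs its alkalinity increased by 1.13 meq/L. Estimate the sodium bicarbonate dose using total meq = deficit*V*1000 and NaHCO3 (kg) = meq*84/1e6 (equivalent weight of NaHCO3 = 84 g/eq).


Tank volume in L = 500 m^3 * 1000 = 500000 L
Total meq required = 1.13 meq/L * 500000 L = 565000 meq
NaHCO3 mass = 565000 meq * 84 mg/meq / 1e6 = 47.46 kg

47.46 kg


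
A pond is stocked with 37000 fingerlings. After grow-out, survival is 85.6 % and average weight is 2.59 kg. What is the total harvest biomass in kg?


Survivors = 37000 * 85.6/100 = 31672 fish
Harvest biomass = survivors * W_f = 31672 * 2.59 = 82030.48 kg

82030.48 kg


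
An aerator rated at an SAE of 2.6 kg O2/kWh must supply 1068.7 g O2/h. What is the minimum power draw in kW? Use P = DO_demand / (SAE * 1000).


SAE in g O2/kWh = 2.6 * 1000 = 2600 g/kWh
P = DO_demand / SAE_g = 1068.7 / 2600 = 0.411038 kW

0.411038 kW


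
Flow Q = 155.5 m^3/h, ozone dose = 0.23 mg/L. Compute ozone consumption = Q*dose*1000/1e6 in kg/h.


O3 demand (mg/h) = Q * dose * 1000 = 155.5 * 0.23 * 1000 = 35765 mg/h
Convert mg to kg: 35765 / 1e6 = 0.035765 kg/h

0.035765 kg/h


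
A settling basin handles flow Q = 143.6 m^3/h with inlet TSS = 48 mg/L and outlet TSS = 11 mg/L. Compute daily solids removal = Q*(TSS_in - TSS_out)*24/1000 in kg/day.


Concentration drop: TSS_in - TSS_out = 48 - 11 = 37 mg/L
Hourly solids removed = Q * dTSS = 143.6 m^3/h * 37 mg/L = 5313.2 g/h  (m^3/h * mg/L = g/h)
Daily solids removed = 5313.2 * 24 = 127516.8 g/day
Convert g to kg: 127516.8 / 1000 = 127.5168 kg/day

127.5168 kg/day


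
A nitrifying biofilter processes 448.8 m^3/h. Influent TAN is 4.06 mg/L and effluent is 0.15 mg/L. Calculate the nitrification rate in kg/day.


Concentration drop: TAN_in - TAN_out = 4.06 - 0.15 = 3.91 mg/L
Hourly TAN removed = Q * dTAN = 448.8 m^3/h * 3.91 mg/L = 1754.808 g/h  (m^3/h * mg/L = g/h)
Daily TAN removed = 1754.808 * 24 = 42115.392 g/day
Convert to kg/day: 42115.392 / 1000 = 42.115392 kg/day

42.115392 kg/day


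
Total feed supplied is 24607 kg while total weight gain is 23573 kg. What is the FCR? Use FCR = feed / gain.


FCR = feed consumed / weight gained
FCR = 24607 kg / 23573 kg = 1.04386

1.04386


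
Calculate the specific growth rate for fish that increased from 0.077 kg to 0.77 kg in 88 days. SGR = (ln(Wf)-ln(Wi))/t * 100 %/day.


ln(W_f) = ln(0.77) = -0.26136476
ln(W_i) = ln(0.077) = -2.5639499
ln(W_f) - ln(W_i) = -0.26136476 - -2.5639499 = 2.3025851
SGR = 2.3025851 / 88 * 100 = 2.61657 %/day

2.61657 %/day


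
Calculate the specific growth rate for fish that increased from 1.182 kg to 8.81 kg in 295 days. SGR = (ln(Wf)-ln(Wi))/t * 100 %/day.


ln(W_f) = ln(8.81) = 2.1758874
ln(W_i) = ln(1.182) = 0.16720792
ln(W_f) - ln(W_i) = 2.1758874 - 0.16720792 = 2.0086795
SGR = 2.0086795 / 295 * 100 = 0.680908 %/day

0.680908 %/day


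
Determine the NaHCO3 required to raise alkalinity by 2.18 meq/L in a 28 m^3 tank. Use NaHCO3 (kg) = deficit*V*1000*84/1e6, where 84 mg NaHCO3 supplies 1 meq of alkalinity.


Tank volume in L = 28 m^3 * 1000 = 28000 L
Total meq required = 2.18 meq/L * 28000 L = 61040 meq
NaHCO3 mass = 61040 meq * 84 mg/meq / 1e6 = 5.12736 kg

5.12736 kg


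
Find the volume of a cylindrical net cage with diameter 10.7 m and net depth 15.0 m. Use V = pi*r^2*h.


r = d/2 = 10.7/2 = 5.35 m
Base area = pi*r^2 = pi*5.35^2 = 89.920236 m^2
Volume = 89.920236 * 15.0 = 1348.8 m^3

1348.8 m^3


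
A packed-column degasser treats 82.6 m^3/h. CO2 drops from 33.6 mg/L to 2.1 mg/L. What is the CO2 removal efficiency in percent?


CO2_out / CO2_in = 2.1 / 33.6 = 0.0625
Fraction remaining = 0.0625
efficiency = (1 - 0.0625) * 100 = 93.75 %

93.75 %


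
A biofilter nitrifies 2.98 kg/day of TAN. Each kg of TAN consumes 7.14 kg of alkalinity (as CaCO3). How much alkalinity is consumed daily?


Alkalinity factor: 7.14 kg CaCO3 consumed per kg TAN nitrified
alk = 2.98 kg TAN * 7.14 = 21.2772 kg CaCO3/day

21.2772 kg CaCO3/day


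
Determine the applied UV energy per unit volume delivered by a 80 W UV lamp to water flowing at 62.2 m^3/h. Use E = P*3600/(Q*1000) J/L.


Energy delivered per hour = 80 W * 3600 s = 288000 J/h
Volume treated per hour = 62.2 m^3/h * 1000 = 62200 L/h
dose = 288000 / 62200 = 4.63023 J/L

4.63023 J/L


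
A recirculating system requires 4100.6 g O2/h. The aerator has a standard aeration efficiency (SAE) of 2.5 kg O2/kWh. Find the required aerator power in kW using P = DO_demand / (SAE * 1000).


SAE in g O2/kWh = 2.5 * 1000 = 2500 g/kWh
P = DO_demand / SAE_g = 4100.6 / 2500 = 1.64024 kW

1.64024 kW


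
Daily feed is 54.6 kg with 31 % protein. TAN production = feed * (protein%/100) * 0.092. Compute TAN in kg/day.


Protein in feed = 54.6 * 31/100 = 16.926 kg/day
TAN = protein * 0.092 = 16.926 * 0.092 = 1.557192 kg/day

1.557192 kg/day


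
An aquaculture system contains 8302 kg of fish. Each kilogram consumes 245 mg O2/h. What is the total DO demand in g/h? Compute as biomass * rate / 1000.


Total O2 consumption (mg/h) = 8302 kg * 245 mg/(kg*h) = 2033990 mg/h
Convert to g/h: 2033990 / 1000 = 2033.99 g/h

2033.99 g/h


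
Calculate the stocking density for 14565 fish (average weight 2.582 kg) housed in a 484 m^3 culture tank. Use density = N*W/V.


Total biomass = 14565 fish * 2.582 kg = 37606.83 kg
Density = total biomass / volume = 37606.83 / 484 = 77.7001 kg/m^3

77.7001 kg/m^3


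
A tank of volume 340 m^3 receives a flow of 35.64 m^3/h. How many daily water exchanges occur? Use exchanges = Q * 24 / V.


Daily flow volume = 35.64 m^3/h * 24 h = 855.36 m^3/day
Exchanges = daily flow / tank volume = 855.36 / 340 = 2.51576 exchanges/day

2.51576 exchanges/day


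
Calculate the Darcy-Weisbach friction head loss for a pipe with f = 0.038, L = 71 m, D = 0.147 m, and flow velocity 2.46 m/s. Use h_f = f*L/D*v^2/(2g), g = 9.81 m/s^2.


v^2 = 2.46^2 = 6.0516 m^2/s^2
L/D = 71/0.147 = 482.9932
h_f = f*(L/D)*v^2/(2g) = 0.038 * 482.9932 * 6.0516 / 19.62 = 5.66103 m

5.66103 m


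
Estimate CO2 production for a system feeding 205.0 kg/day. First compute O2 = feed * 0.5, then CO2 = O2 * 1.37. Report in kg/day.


O2 = 205.0 * 0.5 = 102.5
CO2 = 102.5 * 1.37 = 140.425

140.425 kg/day


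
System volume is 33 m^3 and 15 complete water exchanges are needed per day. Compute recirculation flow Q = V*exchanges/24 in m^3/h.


Daily recirculation volume = 33 m^3 * 15 = 495 m^3/day
Flow rate Q = daily volume / 24 h = 495 / 24 = 20.625 m^3/h

20.625 m^3/h


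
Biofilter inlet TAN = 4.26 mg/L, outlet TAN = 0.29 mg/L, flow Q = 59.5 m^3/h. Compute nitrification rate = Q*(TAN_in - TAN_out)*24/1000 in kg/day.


Concentration drop: TAN_in - TAN_out = 4.26 - 0.29 = 3.97 mg/L
Hourly TAN removed = Q * dTAN = 59.5 m^3/h * 3.97 mg/L = 236.215 g/h  (m^3/h * mg/L = g/h)
Daily TAN removed = 236.215 * 24 = 5669.16 g/day
Convert to kg/day: 5669.16 / 1000 = 5.66916 kg/day

5.66916 kg/day


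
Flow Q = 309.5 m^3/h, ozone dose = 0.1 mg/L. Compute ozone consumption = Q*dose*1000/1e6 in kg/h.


O3 demand (mg/h) = Q * dose * 1000 = 309.5 * 0.1 * 1000 = 30950 mg/h
Convert mg to kg: 30950 / 1e6 = 0.03095 kg/h

0.03095 kg/h


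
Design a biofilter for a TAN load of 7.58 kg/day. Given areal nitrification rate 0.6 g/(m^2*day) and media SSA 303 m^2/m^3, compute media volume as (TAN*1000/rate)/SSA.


A = 7.58*1000 / 0.6 = 12633.333 m^2
V = 12633.333 / 303 = 41.6942

41.6942 m^3


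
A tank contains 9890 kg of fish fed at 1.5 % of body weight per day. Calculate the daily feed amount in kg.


Feeding rate fraction = 1.5% / 100 = 0.015
Daily feed = 9890 kg * 0.015 = 148.35 kg/day

148.35 kg/day


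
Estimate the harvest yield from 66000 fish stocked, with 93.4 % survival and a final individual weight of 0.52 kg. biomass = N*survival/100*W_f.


Survivors = 66000 * 93.4/100 = 61644 fish
Harvest biomass = survivors * W_f = 61644 * 0.52 = 32054.88 kg

32054.88 kg


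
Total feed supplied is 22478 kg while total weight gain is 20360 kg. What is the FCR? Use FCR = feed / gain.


FCR = feed consumed / weight gained
FCR = 22478 kg / 20360 kg = 1.10403

1.10403


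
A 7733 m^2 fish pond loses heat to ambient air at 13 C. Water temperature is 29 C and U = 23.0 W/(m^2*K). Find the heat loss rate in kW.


Temperature difference dT = 29 - 13 = 16 K
Heat loss (W) = U * A * dT = 23.0 * 7733 * 16 = 2845744 W
Convert to kW: 2845744 / 1000 = 2845.744 kW

2845.744 kW


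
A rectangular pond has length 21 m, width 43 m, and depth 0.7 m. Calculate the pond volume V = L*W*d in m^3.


Base area = L * W = 21 * 43 = 903 m^2
Volume = area * depth = 903 * 0.7 = 632.1 m^3

632.1 m^3


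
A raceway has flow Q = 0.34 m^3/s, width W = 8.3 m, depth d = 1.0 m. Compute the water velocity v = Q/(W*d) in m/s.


Cross-sectional area = W * d = 8.3 * 1.0 = 8.3 m^2
Velocity = Q / A = 0.34 / 8.3 = 0.0409639 m/s

0.0409639 m/s


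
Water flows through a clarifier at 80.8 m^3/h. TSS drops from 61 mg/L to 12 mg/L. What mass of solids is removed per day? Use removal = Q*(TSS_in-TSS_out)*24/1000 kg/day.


Concentration drop: TSS_in - TSS_out = 61 - 12 = 49 mg/L
Hourly solids removed = Q * dTSS = 80.8 m^3/h * 49 mg/L = 3959.2 g/h  (m^3/h * mg/L = g/h)
Daily solids removed = 3959.2 * 24 = 95020.8 g/day
Convert g to kg: 95020.8 / 1000 = 95.0208 kg/day

95.0208 kg/day


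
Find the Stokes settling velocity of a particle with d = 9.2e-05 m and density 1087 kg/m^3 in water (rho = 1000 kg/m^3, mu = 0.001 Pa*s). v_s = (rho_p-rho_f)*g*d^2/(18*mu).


Density difference: rho_p - rho_f = 1087 - 1000 = 87 kg/m^3
d^2 = (9.2e-05)^2 = 8.464e-09 m^2
Numerator = (rho_p - rho_f) * g * d^2 = 87 * 9.81 * 8.464e-09 = 7.2237701e-06
Denominator = 18 * mu = 18 * 0.001 = 0.018
v_s = 7.2237701e-06 / 0.018 = 4.01321e-04 m/s
Check: Re = rho_f * v_s * d / mu = 1000 * 4.01321e-04 * 9.2e-05 / 0.001 = 0.0369 < 1, so Stokes' law applies.

4.01321e-04 m/s


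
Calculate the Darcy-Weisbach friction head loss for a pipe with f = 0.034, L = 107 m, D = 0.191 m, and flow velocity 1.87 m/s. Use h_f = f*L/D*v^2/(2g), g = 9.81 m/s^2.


v^2 = 1.87^2 = 3.4969 m^2/s^2
L/D = 107/0.191 = 560.20942
h_f = f*(L/D)*v^2/(2g) = 0.034 * 560.20942 * 3.4969 / 19.62 = 3.39479 m

3.39479 m


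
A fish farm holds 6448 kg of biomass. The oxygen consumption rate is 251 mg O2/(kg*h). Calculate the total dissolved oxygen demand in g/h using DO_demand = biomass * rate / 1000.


Total O2 consumption (mg/h) = 6448 kg * 251 mg/(kg*h) = 1618448 mg/h
Convert to g/h: 1618448 / 1000 = 1618.448 g/h

1618.448 g/h


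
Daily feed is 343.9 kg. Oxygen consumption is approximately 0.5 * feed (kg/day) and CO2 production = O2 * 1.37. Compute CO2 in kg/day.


O2 = 343.9 * 0.5 = 171.95
CO2 = 171.95 * 1.37 = 235.5715

235.5715 kg/day


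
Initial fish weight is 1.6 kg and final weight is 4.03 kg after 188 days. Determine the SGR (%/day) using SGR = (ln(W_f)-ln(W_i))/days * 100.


ln(W_f) = ln(4.03) = 1.3937664
ln(W_i) = ln(1.6) = 0.47000363
ln(W_f) - ln(W_i) = 1.3937664 - 0.47000363 = 0.92376277
SGR = 0.92376277 / 188 * 100 = 0.491363 %/day

0.491363 %/day


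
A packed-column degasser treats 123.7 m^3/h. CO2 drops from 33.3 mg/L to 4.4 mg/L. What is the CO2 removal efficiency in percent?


CO2_out / CO2_in = 4.4 / 33.3 = 0.13213213
Fraction remaining = 0.13213213
efficiency = (1 - 0.13213213) * 100 = 86.7868 %

86.7868 %


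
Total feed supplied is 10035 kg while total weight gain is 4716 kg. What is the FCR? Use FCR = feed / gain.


FCR = feed consumed / weight gained
FCR = 10035 kg / 4716 kg = 2.12786

2.12786


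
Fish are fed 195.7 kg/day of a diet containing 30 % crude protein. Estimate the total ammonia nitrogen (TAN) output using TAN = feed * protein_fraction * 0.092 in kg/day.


Protein in feed = 195.7 * 30/100 = 58.71 kg/day
TAN = protein * 0.092 = 58.71 * 0.092 = 5.40132 kg/day

5.40132 kg/day


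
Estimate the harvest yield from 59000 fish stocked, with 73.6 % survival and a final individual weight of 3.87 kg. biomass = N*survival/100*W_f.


Survivors = 59000 * 73.6/100 = 43424 fish
Harvest biomass = survivors * W_f = 43424 * 3.87 = 168050.88 kg

168050.88 kg


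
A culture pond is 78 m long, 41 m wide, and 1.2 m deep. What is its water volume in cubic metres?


Base area = L * W = 78 * 41 = 3198 m^2
Volume = area * depth = 3198 * 1.2 = 3837.6 m^3

3837.6 m^3


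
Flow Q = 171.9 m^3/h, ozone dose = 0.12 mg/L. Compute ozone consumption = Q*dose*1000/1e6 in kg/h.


O3 demand (mg/h) = Q * dose * 1000 = 171.9 * 0.12 * 1000 = 20628 mg/h
Convert mg to kg: 20628 / 1e6 = 0.020628 kg/h

0.020628 kg/h


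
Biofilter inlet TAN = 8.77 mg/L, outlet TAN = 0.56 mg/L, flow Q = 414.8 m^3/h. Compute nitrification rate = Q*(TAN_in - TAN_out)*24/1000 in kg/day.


Concentration drop: TAN_in - TAN_out = 8.77 - 0.56 = 8.21 mg/L
Hourly TAN removed = Q * dTAN = 414.8 m^3/h * 8.21 mg/L = 3405.508 g/h  (m^3/h * mg/L = g/h)
Daily TAN removed = 3405.508 * 24 = 81732.192 g/day
Convert to kg/day: 81732.192 / 1000 = 81.732192 kg/day

81.732192 kg/day


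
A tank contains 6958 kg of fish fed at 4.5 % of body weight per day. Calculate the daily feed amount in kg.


Feeding rate fraction = 4.5% / 100 = 0.045
Daily feed = 6958 kg * 0.045 = 313.11 kg/day

313.11 kg/day


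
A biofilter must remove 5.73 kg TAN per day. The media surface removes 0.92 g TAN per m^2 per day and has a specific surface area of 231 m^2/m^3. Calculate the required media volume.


A = 5.73*1000 / 0.92 = 6228.2609 m^2
V = 6228.2609 / 231 = 26.9622

26.9622 m^3


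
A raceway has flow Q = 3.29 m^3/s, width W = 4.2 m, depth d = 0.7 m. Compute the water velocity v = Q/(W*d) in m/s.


Cross-sectional area = W * d = 4.2 * 0.7 = 2.94 m^2
Velocity = Q / A = 3.29 / 2.94 = 1.11905 m/s

1.11905 m/s


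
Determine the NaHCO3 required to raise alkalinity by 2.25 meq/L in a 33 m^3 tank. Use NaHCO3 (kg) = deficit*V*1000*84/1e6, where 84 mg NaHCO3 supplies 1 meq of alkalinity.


Tank volume in L = 33 m^3 * 1000 = 33000 L
Total meq required = 2.25 meq/L * 33000 L = 74250 meq
NaHCO3 mass = 74250 meq * 84 mg/meq / 1e6 = 6.237 kg

6.237 kg


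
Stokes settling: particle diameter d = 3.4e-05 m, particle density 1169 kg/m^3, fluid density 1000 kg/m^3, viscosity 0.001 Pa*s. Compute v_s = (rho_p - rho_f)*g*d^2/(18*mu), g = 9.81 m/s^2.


Density difference: rho_p - rho_f = 1169 - 1000 = 169 kg/m^3
d^2 = (3.4e-05)^2 = 1.156e-09 m^2
Numerator = (rho_p - rho_f) * g * d^2 = 169 * 9.81 * 1.156e-09 = 1.9165208e-06
Denominator = 18 * mu = 18 * 0.001 = 0.018
v_s = 1.9165208e-06 / 0.018 = 1.06473e-04 m/s
Check: Re = rho_f * v_s * d / mu = 1000 * 1.06473e-04 * 3.4e-05 / 0.001 = 0.00362 < 1, so Stokes' law applies.

1.06473e-04 m/s


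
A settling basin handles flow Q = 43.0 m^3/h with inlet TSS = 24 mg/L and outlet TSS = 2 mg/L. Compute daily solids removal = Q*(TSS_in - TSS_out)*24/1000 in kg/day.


Concentration drop: TSS_in - TSS_out = 24 - 2 = 22 mg/L
Hourly solids removed = Q * dTSS = 43.0 m^3/h * 22 mg/L = 946 g/h  (m^3/h * mg/L = g/h)
Daily solids removed = 946 * 24 = 22704 g/day
Convert g to kg: 22704 / 1000 = 22.704 kg/day

22.704 kg/day


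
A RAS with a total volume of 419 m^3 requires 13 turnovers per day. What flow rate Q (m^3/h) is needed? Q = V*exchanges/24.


Daily recirculation volume = 419 m^3 * 13 = 5447 m^3/day
Flow rate Q = daily volume / 24 h = 5447 / 24 = 226.958 m^3/h

226.958 m^3/h


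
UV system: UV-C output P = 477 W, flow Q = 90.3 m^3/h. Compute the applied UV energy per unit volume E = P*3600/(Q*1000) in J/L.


Energy delivered per hour = 477 W * 3600 s = 1717200 J/h
Volume treated per hour = 90.3 m^3/h * 1000 = 90300 L/h
dose = 1717200 / 90300 = 19.0166 J/L

19.0166 J/L


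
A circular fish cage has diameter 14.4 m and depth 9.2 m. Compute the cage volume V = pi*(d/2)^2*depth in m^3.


r = d/2 = 14.4/2 = 7.2 m
Base area = pi*r^2 = pi*7.2^2 = 162.86016 m^2
Volume = 162.86016 * 9.2 = 1498.31 m^3

1498.31 m^3


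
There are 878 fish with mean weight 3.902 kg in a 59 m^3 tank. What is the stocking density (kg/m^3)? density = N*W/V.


Total biomass = 878 fish * 3.902 kg = 3425.956 kg
Density = total biomass / volume = 3425.956 / 59 = 58.0671 kg/m^3

58.0671 kg/m^3


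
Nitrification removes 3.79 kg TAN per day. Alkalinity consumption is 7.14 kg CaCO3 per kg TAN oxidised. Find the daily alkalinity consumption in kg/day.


Alkalinity factor: 7.14 kg CaCO3 consumed per kg TAN nitrified
alk = 3.79 kg TAN * 7.14 = 27.0606 kg CaCO3/day

27.0606 kg CaCO3/day


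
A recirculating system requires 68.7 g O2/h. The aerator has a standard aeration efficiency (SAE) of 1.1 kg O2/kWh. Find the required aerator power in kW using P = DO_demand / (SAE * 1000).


SAE in g O2/kWh = 1.1 * 1000 = 1100 g/kWh
P = DO_demand / SAE_g = 68.7 / 1100 = 0.0624545 kW

0.0624545 kW


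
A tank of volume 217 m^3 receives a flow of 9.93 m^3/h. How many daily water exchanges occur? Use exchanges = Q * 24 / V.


Daily flow volume = 9.93 m^3/h * 24 h = 238.32 m^3/day
Exchanges = daily flow / tank volume = 238.32 / 217 = 1.09825 exchanges/day

1.09825 exchanges/day


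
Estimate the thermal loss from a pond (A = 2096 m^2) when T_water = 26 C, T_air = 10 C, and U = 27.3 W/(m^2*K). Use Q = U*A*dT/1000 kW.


Temperature difference dT = 26 - 10 = 16 K
Heat loss (W) = U * A * dT = 27.3 * 2096 * 16 = 915532.8 W
Convert to kW: 915532.8 / 1000 = 915.5328 kW

915.5328 kW


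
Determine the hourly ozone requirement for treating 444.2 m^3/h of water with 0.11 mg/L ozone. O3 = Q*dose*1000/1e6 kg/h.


O3 demand (mg/h) = Q * dose * 1000 = 444.2 * 0.11 * 1000 = 48862 mg/h
Convert mg to kg: 48862 / 1e6 = 0.048862 kg/h

0.048862 kg/h


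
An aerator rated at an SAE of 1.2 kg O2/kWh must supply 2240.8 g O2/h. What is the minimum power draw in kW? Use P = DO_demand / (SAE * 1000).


SAE in g O2/kWh = 1.2 * 1000 = 1200 g/kWh
P = DO_demand / SAE_g = 2240.8 / 1200 = 1.86733 kW

1.86733 kW


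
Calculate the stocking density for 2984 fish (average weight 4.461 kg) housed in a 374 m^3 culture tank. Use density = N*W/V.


Total biomass = 2984 fish * 4.461 kg = 13311.624 kg
Density = total biomass / volume = 13311.624 / 374 = 35.5926 kg/m^3

35.5926 kg/m^3


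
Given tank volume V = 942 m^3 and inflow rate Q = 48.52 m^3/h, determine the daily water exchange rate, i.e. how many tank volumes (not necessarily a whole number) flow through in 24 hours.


Daily flow volume = 48.52 m^3/h * 24 h = 1164.48 m^3/day
Exchanges = daily flow / tank volume = 1164.48 / 942 = 1.23618 exchanges/day

1.23618 exchanges/day


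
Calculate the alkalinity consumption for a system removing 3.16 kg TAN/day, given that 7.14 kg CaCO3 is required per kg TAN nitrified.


Alkalinity factor: 7.14 kg CaCO3 consumed per kg TAN nitrified
alk = 3.16 kg TAN * 7.14 = 22.5624 kg CaCO3/day

22.5624 kg CaCO3/day


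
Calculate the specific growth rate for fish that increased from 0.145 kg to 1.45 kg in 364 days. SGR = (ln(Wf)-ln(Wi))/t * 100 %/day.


ln(W_f) = ln(1.45) = 0.37156356
ln(W_i) = ln(0.145) = -1.9310215
ln(W_f) - ln(W_i) = 0.37156356 - -1.9310215 = 2.3025851
SGR = 2.3025851 / 364 * 100 = 0.632578 %/day

0.632578 %/day


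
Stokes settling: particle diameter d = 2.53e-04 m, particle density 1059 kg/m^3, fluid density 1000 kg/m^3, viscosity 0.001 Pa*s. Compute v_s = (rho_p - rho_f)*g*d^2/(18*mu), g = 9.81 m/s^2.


Density difference: rho_p - rho_f = 1059 - 1000 = 59 kg/m^3
d^2 = (2.53e-04)^2 = 6.4009e-08 m^2
Numerator = (rho_p - rho_f) * g * d^2 = 59 * 9.81 * 6.4009e-08 = 3.7047769e-05
Denominator = 18 * mu = 18 * 0.001 = 0.018
v_s = 3.7047769e-05 / 0.018 = 0.00205821 m/s
Check: Re = rho_f * v_s * d / mu = 1000 * 0.00205821 * 2.53e-04 / 0.001 = 0.521 < 1, so Stokes' law applies.

0.00205821 m/s


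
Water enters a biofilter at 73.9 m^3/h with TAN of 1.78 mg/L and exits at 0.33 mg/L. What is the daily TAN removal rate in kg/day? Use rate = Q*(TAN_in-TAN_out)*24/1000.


Concentration drop: TAN_in - TAN_out = 1.78 - 0.33 = 1.45 mg/L
Hourly TAN removed = Q * dTAN = 73.9 m^3/h * 1.45 mg/L = 107.155 g/h  (m^3/h * mg/L = g/h)
Daily TAN removed = 107.155 * 24 = 2571.72 g/day
Convert to kg/day: 2571.72 / 1000 = 2.57172 kg/day

2.57172 kg/day


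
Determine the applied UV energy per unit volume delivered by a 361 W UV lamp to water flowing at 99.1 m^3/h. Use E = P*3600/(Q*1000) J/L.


Energy delivered per hour = 361 W * 3600 s = 1299600 J/h
Volume treated per hour = 99.1 m^3/h * 1000 = 99100 L/h
dose = 1299600 / 99100 = 13.114 J/L

13.114 J/L


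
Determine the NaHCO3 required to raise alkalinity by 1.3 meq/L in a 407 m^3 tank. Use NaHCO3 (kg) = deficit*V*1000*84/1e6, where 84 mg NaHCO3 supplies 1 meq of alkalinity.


Tank volume in L = 407 m^3 * 1000 = 407000 L
Total meq required = 1.3 meq/L * 407000 L = 529100 meq
NaHCO3 mass = 529100 meq * 84 mg/meq / 1e6 = 44.4444 kg

44.4444 kg


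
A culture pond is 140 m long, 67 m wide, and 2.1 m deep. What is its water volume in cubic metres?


Base area = L * W = 140 * 67 = 9380 m^2
Volume = area * depth = 9380 * 2.1 = 19698 m^3

19698 m^3


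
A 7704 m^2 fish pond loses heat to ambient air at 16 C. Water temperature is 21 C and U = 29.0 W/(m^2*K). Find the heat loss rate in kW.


Temperature difference dT = 21 - 16 = 5 K
Heat loss (W) = U * A * dT = 29.0 * 7704 * 5 = 1117080 W
Convert to kW: 1117080 / 1000 = 1117.08 kW

1117.08 kW


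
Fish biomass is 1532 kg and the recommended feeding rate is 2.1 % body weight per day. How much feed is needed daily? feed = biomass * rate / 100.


Feeding rate fraction = 2.1% / 100 = 0.021
Daily feed = 1532 kg * 0.021 = 32.172 kg/day

32.172 kg/day


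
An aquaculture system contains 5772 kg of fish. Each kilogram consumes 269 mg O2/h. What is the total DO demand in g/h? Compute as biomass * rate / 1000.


Total O2 consumption (mg/h) = 5772 kg * 269 mg/(kg*h) = 1552668 mg/h
Convert to g/h: 1552668 / 1000 = 1552.668 g/h

1552.668 g/h


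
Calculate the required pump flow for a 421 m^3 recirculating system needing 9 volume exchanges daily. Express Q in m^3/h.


Daily recirculation volume = 421 m^3 * 9 = 3789 m^3/day
Flow rate Q = daily volume / 24 h = 3789 / 24 = 157.875 m^3/h

157.875 m^3/h


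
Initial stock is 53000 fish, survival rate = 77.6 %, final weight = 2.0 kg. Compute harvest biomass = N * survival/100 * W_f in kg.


Survivors = 53000 * 77.6/100 = 41128 fish
Harvest biomass = survivors * W_f = 41128 * 2.0 = 82256 kg

82256 kg


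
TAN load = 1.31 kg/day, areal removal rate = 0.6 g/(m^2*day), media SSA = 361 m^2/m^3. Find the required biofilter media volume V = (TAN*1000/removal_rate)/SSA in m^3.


A = 1.31*1000 / 0.6 = 2183.3333 m^2
V = 2183.3333 / 361 = 6.04801

6.04801 m^3


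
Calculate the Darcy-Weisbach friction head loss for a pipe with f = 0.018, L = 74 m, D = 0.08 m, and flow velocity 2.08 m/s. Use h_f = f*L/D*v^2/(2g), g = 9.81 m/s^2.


v^2 = 2.08^2 = 4.3264 m^2/s^2
L/D = 74/0.08 = 925
h_f = f*(L/D)*v^2/(2g) = 0.018 * 925 * 4.3264 / 19.62 = 3.67149 m

3.67149 m


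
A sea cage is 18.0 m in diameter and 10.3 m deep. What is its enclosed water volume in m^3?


r = d/2 = 18.0/2 = 9 m
Base area = pi*r^2 = pi*9^2 = 254.469 m^2
Volume = 254.469 * 10.3 = 2621.03 m^3

2621.03 m^3


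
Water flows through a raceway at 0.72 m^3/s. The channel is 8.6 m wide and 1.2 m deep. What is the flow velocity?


Cross-sectional area = W * d = 8.6 * 1.2 = 10.32 m^2
Velocity = Q / A = 0.72 / 10.32 = 0.0697674 m/s

0.0697674 m/s


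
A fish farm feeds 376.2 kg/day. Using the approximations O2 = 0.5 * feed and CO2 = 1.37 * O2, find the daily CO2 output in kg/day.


O2 = 376.2 * 0.5 = 188.1
CO2 = 188.1 * 1.37 = 257.697

257.697 kg/day


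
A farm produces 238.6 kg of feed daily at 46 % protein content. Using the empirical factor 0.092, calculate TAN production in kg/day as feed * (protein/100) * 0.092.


Protein in feed = 238.6 * 46/100 = 109.756 kg/day
TAN = protein * 0.092 = 109.756 * 0.092 = 10.097552 kg/day

10.097552 kg/day


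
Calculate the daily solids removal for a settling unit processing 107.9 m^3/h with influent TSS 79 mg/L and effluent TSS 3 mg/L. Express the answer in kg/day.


Concentration drop: TSS_in - TSS_out = 79 - 3 = 76 mg/L
Hourly solids removed = Q * dTSS = 107.9 m^3/h * 76 mg/L = 8200.4 g/h  (m^3/h * mg/L = g/h)
Daily solids removed = 8200.4 * 24 = 196809.6 g/day
Convert g to kg: 196809.6 / 1000 = 196.8096 kg/day

196.8096 kg/day


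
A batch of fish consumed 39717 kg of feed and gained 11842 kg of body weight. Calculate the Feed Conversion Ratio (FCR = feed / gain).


FCR = feed consumed / weight gained
FCR = 39717 kg / 11842 kg = 3.35391

3.35391


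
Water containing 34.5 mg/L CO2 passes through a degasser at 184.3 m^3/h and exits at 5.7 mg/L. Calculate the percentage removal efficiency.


CO2_out / CO2_in = 5.7 / 34.5 = 0.16521739
Fraction remaining = 0.16521739
efficiency = (1 - 0.16521739) * 100 = 83.4783 %

83.4783 %


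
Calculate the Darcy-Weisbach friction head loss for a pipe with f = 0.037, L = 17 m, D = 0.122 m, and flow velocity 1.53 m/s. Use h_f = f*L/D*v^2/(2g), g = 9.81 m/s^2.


v^2 = 1.53^2 = 2.3409 m^2/s^2
L/D = 17/0.122 = 139.34426
h_f = f*(L/D)*v^2/(2g) = 0.037 * 139.34426 * 2.3409 / 19.62 = 0.615141 m

0.615141 m


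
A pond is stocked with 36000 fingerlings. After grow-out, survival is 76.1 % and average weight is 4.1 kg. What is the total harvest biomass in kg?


Survivors = 36000 * 76.1/100 = 27396 fish
Harvest biomass = survivors * W_f = 27396 * 4.1 = 112323.6 kg

112323.6 kg


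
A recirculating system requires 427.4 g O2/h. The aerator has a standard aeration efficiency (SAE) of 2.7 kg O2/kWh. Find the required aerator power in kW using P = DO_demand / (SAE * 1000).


SAE in g O2/kWh = 2.7 * 1000 = 2700 g/kWh
P = DO_demand / SAE_g = 427.4 / 2700 = 0.158296 kW

0.158296 kW


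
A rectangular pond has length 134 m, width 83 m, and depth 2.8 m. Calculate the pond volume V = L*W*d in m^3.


Base area = L * W = 134 * 83 = 11122 m^2
Volume = area * depth = 11122 * 2.8 = 31141.6 m^3

31141.6 m^3


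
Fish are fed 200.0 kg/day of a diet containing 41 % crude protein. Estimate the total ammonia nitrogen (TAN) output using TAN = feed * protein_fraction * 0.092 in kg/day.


Protein in feed = 200.0 * 41/100 = 82 kg/day
TAN = protein * 0.092 = 82 * 0.092 = 7.544 kg/day

7.544 kg/day


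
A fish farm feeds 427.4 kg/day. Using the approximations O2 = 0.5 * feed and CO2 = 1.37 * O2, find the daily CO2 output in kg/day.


O2 = 427.4 * 0.5 = 213.7
CO2 = 213.7 * 1.37 = 292.769

292.769 kg/day


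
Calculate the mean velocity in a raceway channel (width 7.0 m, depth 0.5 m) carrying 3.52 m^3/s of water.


Cross-sectional area = W * d = 7.0 * 0.5 = 3.5 m^2
Velocity = Q / A = 3.52 / 3.5 = 1.00571 m/s

1.00571 m/s


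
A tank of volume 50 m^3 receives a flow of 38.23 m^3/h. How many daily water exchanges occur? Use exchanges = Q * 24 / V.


Daily flow volume = 38.23 m^3/h * 24 h = 917.52 m^3/day
Exchanges = daily flow / tank volume = 917.52 / 50 = 18.3504 exchanges/day

18.3504 exchanges/day


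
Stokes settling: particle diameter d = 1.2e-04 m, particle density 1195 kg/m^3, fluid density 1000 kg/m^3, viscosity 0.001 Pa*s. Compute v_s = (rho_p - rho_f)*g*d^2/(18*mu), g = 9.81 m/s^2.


Density difference: rho_p - rho_f = 1195 - 1000 = 195 kg/m^3
d^2 = (1.2e-04)^2 = 1.44e-08 m^2
Numerator = (rho_p - rho_f) * g * d^2 = 195 * 9.81 * 1.44e-08 = 2.754648e-05
Denominator = 18 * mu = 18 * 0.001 = 0.018
v_s = 2.754648e-05 / 0.018 = 0.00153036 m/s
Check: Re = rho_f * v_s * d / mu = 1000 * 0.00153036 * 1.2e-04 / 0.001 = 0.184 < 1, so Stokes' law applies.

0.00153036 m/s


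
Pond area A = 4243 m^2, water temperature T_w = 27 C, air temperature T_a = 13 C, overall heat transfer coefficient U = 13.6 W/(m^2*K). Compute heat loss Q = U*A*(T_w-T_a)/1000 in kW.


Temperature difference dT = 27 - 13 = 14 K
Heat loss (W) = U * A * dT = 13.6 * 4243 * 14 = 807867.2 W
Convert to kW: 807867.2 / 1000 = 807.8672 kW

807.8672 kW
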